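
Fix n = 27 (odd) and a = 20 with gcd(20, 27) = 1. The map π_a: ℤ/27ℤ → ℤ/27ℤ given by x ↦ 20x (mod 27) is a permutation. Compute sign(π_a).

Orbit of 20 under x↦20x: [20, 22, 8, 25, 14, 10, 11]… (length divides ord_27(20)).
π_20 has 4 disjoint cycles with lengths [18, 6, 2, 1] on {0,…,26}.
4 cycles on 27: each ℓ→(−1)^(ℓ−1), product (−1)^23 = -1.
(20|27)_J = -1 (Zolotarev's lemma cross-check).

-1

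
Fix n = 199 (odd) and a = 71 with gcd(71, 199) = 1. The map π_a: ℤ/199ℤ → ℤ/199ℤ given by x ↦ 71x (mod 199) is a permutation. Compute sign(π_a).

Trace 178: π^k(178) = [178, 101, 7, 99, 64, 166, 45] for k=0..6.
The orbit structure of x ↦ 71x mod 199: 2 orbits of sizes [198, 1].
2 cycles on 199: each ℓ→(−1)^(ℓ−1), product (−1)^197 = -1.

-1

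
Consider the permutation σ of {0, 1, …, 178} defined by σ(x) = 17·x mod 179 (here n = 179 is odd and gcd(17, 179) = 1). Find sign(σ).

Orbit of 88 under x↦17x: [88, 64, 14, 59, 108, 46, 66]… (length divides ord_179(17)).
Decompose π into cycles: lengths [89, 89, 1] (3 cycles, including the fixed point 0).
n − c = 179 − 3 = 176; sign = (−1)^176 = +1.
Via Zolotarev, sign(π_{17}) = (17|179) = +1.

+1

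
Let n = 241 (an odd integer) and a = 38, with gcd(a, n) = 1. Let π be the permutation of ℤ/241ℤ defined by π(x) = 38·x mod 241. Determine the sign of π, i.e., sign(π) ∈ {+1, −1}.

-1

Orbit of 152 under x↦38x: [152, 233, 178, 16, 126, 209, 230]… (length divides ord_241(38)).
6 cycles of lengths [48, 48, 48, 48, 48, 1].
sign(π) = (−1)^{n − #cycles} = (−1)^{241−6} = (−1)^235 = -1.
The Jacobi symbol (38|241) = -1 (Zolotarev) agrees.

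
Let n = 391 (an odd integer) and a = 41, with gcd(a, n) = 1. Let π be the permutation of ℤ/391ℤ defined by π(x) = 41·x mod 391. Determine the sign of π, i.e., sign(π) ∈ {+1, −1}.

-1

Start at x=220: 220 → 27 → 325 → 31 → 98 → 108 → 127 → … (one orbit).
6 cycles of lengths [176, 176, 16, 11, 11, 1].
n − c = 391 − 6 = 385; sign = (−1)^385 = -1.
The Jacobi symbol (41|391) = -1 (Zolotarev) agrees.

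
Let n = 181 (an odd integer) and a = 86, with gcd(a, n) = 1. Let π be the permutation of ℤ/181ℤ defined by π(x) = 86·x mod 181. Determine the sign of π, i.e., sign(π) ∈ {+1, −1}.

-1

Start at x=25: 25 → 159 → 99 → 7 → 59 → 6 → 154 → … (one orbit).
Decompose π into cycles: lengths [60, 60, 60, 1] (4 cycles, including the fixed point 0).
With 4 cycles on 181 points, sign = (−1)^{181−4} = -1.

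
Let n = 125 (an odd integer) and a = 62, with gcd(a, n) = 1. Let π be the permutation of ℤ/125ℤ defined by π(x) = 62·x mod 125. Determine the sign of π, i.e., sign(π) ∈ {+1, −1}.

Orbit of 32 under x↦62x: [32, 109, 8, 121, 2, 124, 63]… (length divides ord_125(62)).
4 cycles of lengths [100, 20, 4, 1].
sign(π) = (−1)^{n − #cycles} = (−1)^{125−4} = (−1)^121 = -1.

-1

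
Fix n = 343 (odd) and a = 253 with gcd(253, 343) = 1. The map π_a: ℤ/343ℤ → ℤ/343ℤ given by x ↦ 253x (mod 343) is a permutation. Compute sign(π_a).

+1

Start at x=295: 295 → 204 → 162 → 169 → 225 → 330 → 141 → … (one orbit).
19 cycles of lengths [49, 49, 49, 49, 49, 49, 7, 7, 7, 7, 7, 7, 1, 1, 1, 1, 1, 1, 1].
Σ(ℓ_i−1) = 343−19 = 324; sign = (−1)^324 = +1.
Zolotarev: (253|343) = +1, matching the cycle-count sign.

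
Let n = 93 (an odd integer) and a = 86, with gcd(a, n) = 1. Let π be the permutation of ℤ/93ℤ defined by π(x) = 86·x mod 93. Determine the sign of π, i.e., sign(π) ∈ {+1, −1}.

+1

Orbit of 25 under x↦86x: [25, 11, 16, 74, 40, 92, 7]… (length divides ord_93(86)).
Cycle lengths of π_86 on ℤ/93ℤ: [30, 30, 30, 2, 1]; 5 cycles in total.
Σ(ℓ_i−1) = 93−5 = 88; sign = (−1)^88 = +1.
Via Zolotarev, sign(π_{86}) = (86|93) = +1.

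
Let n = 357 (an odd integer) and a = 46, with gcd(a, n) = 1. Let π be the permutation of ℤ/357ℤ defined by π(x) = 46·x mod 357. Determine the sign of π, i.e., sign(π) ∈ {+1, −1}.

Trace 22: π^k(22) = [22, 298, 142, 106, 235, 100, 316] for k=0..6.
Decompose π into cycles: lengths [48, 48, 48, 48, 48, 48, 16, 16, 16, 3, 3, 3, 3, 3, 3, 1, 1, 1] (18 cycles, including the fixed point 0).
Σ(ℓ_i−1) = 357−18 = 339; sign = (−1)^339 = -1.
(46|357)_J = -1 (Zolotarev's lemma cross-check).

-1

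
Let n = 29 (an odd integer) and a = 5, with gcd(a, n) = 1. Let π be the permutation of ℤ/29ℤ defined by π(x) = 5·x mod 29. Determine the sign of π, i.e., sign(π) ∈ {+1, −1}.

+1

Trace 23: π^k(23) = [23, 28, 24, 4, 20, 13, 7] for k=0..6.
3 cycles of lengths [14, 14, 1].
n − c = 29 − 3 = 26; sign = (−1)^26 = +1.
Zolotarev: (5|29) = +1, matching the cycle-count sign.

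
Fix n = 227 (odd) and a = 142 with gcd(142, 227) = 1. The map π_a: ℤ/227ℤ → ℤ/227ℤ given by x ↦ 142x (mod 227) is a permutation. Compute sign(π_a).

Trace 7: π^k(7) = [7, 86, 181, 51, 205, 54, 177] for k=0..6.
Cycle type of π: 226 + 1; total 2 cycles.
Σ(ℓ_i−1) = 227−2 = 225; sign = (−1)^225 = -1.
Check: (142/227) = -1 by Zolotarev.

-1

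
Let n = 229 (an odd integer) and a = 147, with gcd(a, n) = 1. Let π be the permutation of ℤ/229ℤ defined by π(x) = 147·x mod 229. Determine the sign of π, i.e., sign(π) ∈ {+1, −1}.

+1

Trace 1: π^k(1) = [1, 147, 83, 64, 19, 45, 203] for k=0..6.
Cycle type of π: 114×2 + 1; total 3 cycles.
Σ(ℓ_i−1) = 229−3 = 226; sign = (−1)^226 = +1.
Check: (147/229) = +1 by Zolotarev.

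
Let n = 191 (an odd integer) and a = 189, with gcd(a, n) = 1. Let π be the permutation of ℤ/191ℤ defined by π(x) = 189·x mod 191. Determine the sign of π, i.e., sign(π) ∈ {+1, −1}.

-1

Start at x=182: 182 → 18 → 155 → 72 → 47 → 97 → 188 → … (one orbit).
Cycle type of π: 190 + 1; total 2 cycles.
Σ(ℓ_i−1) = 191−2 = 189; sign = (−1)^189 = -1.
Check: (189/191) = -1 by Zolotarev.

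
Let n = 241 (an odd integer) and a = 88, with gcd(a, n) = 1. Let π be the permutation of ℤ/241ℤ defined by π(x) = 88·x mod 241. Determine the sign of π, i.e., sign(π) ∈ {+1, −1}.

-1

Start at x=60: 60 → 219 → 233 → 19 → 226 → 126 → 2 → … (one orbit).
Decompose π into cycles: lengths [48, 48, 48, 48, 48, 1] (6 cycles, including the fixed point 0).
6 cycles on 241: each ℓ→(−1)^(ℓ−1), product (−1)^235 = -1.
Check: (88/241) = -1 by Zolotarev.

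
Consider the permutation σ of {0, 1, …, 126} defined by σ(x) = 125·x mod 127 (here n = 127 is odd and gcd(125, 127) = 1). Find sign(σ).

Orbit of 123 under x↦125x: [123, 8, 111, 32, 63, 1, 125]… (length divides ord_127(125)).
Decompose π into cycles: lengths [14, 14, 14, 14, 14, 14, 14, 14, 14, 1] (10 cycles, including the fixed point 0).
Σ(ℓ_i−1) = 127−10 = 117; sign = (−1)^117 = -1.

-1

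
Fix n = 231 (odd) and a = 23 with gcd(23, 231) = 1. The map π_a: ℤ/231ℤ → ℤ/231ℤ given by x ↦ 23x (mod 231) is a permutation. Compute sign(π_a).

-1

Start at x=100: 100 → 221 → 1 → 23 → 67 → 155 → 100 (one orbit).
π_23 has 66 disjoint cycles with lengths [6, 6, 6, 6, 6, 6, 6, 6, 6, 6, 6, 6, 6, 6, 6, 6, 6, 6, 6, 6, 6, 6, 3, 3, 3, 3, 3, 3, 3, 3, 3, 3, 3, 3, 3, 3, 3, 3, 3, 3, 3, 3, 3, 3, 2, 2, 2, 2, 2, 2, 2, 2, 2, 2, 2, 1, 1, 1, 1, 1, 1, 1, 1, 1, 1, 1] on {0,…,230}.
With 66 cycles on 231 points, sign = (−1)^{231−66} = -1.
(23|231)_J = -1 (Zolotarev's lemma cross-check).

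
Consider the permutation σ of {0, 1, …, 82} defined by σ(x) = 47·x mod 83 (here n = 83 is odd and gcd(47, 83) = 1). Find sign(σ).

Start at x=54: 54 → 48 → 15 → 41 → 18 → 16 → 5 → … (one orbit).
π_47 has 2 disjoint cycles with lengths [82, 1] on {0,…,82}.
sign(π) = (−1)^{n − #cycles} = (−1)^{83−2} = (−1)^81 = -1.
Zolotarev: (47|83) = -1, matching the cycle-count sign.

-1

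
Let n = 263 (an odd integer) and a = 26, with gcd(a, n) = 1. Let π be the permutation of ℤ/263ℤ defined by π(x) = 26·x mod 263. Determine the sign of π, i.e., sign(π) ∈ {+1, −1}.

Start at x=86: 86 → 132 → 13 → 75 → 109 → 204 → 44 → … (one orbit).
The orbit structure of x ↦ 26x mod 263: 3 orbits of sizes [131, 131, 1].
n − c = 263 − 3 = 260; sign = (−1)^260 = +1.

+1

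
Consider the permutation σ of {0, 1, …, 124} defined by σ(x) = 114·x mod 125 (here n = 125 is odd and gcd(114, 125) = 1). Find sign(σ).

Start at x=14: 14 → 96 → 69 → 116 → 99 → 36 → 104 → … (one orbit).
π_114 has 7 disjoint cycles with lengths [50, 50, 10, 10, 2, 2, 1] on {0,…,124}.
n − c = 125 − 7 = 118; sign = (−1)^118 = +1.
The Jacobi symbol (114|125) = +1 (Zolotarev) agrees.

+1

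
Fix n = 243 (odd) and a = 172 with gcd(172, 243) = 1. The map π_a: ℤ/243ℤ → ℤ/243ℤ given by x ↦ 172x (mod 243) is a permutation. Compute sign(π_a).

Trace 1: π^k(1) = [1, 172, 181, 28, 199, 208, 55] for k=0..6.
The orbit structure of x ↦ 172x mod 243: 27 orbits of sizes [27, 27, 27, 27, 27, 27, 9, 9, 9, 9, 9, 9, 3, 3, 3, 3, 3, 3, 1, 1, 1, 1, 1, 1, 1, 1, 1].
sign(π) = (−1)^{n − #cycles} = (−1)^{243−27} = (−1)^216 = +1.

+1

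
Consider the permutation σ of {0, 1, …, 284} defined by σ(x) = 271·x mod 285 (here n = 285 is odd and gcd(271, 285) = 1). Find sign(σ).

+1

Trace 1: π^k(1) = [1, 271, 196, 106, 226, 256, 121] for k=0..6.
The orbit structure of x ↦ 271x mod 285: 45 orbits of sizes [9, 9, 9, 9, 9, 9, 9, 9, 9, 9, 9, 9, 9, 9, 9, 9, 9, 9, 9, 9, 9, 9, 9, 9, 9, 9, 9, 9, 9, 9, 1, 1, 1, 1, 1, 1, 1, 1, 1, 1, 1, 1, 1, 1, 1].
sign(π) = (−1)^{n − #cycles} = (−1)^{285−45} = (−1)^240 = +1.
The Jacobi symbol (271|285) = +1 (Zolotarev) agrees.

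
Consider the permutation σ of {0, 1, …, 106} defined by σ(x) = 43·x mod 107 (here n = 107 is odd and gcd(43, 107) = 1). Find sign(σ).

-1

Orbit of 60 under x↦43x: [60, 12, 88, 39, 72, 100, 20]… (length divides ord_107(43)).
Cycle type of π: 106 + 1; total 2 cycles.
With 2 cycles on 107 points, sign = (−1)^{107−2} = -1.
Via Zolotarev, sign(π_{43}) = (43|107) = -1.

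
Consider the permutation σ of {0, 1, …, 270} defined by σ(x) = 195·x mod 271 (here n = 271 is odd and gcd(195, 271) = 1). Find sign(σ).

Start at x=62: 62 → 166 → 121 → 18 → 258 → 175 → 250 → … (one orbit).
Cycle lengths of π_195 on ℤ/271ℤ: [135, 135, 1]; 3 cycles in total.
3 cycles on 271: each ℓ→(−1)^(ℓ−1), product (−1)^268 = +1.

+1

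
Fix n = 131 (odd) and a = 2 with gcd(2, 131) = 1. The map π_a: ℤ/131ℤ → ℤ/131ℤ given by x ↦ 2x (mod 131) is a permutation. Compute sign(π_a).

Start at x=36: 36 → 72 → 13 → 26 → 52 → 104 → 77 → … (one orbit).
Cycle type of π: 130 + 1; total 2 cycles.
2 cycles on 131: each ℓ→(−1)^(ℓ−1), product (−1)^129 = -1.

-1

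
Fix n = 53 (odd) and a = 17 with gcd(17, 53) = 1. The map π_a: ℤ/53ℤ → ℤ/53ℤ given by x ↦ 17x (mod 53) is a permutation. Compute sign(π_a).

+1

Start at x=42: 42 → 25 → 1 → 17 → 24 → 37 → 46 → … (one orbit).
Decompose π into cycles: lengths [26, 26, 1] (3 cycles, including the fixed point 0).
3 cycles on 53: each ℓ→(−1)^(ℓ−1), product (−1)^50 = +1.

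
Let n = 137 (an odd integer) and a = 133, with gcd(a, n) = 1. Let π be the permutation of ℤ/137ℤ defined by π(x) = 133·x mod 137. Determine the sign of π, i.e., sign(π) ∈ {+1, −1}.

Trace 73: π^k(73) = [73, 119, 72, 123, 56, 50, 74] for k=0..6.
Cycle lengths of π_133 on ℤ/137ℤ: [17, 17, 17, 17, 17, 17, 17, 17, 1]; 9 cycles in total.
sign(π) = (−1)^{n − #cycles} = (−1)^{137−9} = (−1)^128 = +1.
Via Zolotarev, sign(π_{133}) = (133|137) = +1.

+1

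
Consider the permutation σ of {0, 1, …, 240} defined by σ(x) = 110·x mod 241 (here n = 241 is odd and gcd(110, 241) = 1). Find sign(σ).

-1

Trace 121: π^k(121) = [121, 55, 25, 99, 45, 130, 81] for k=0..6.
2 cycles of lengths [240, 1].
n − c = 241 − 2 = 239; sign = (−1)^239 = -1.
(110|241)_J = -1 (Zolotarev's lemma cross-check).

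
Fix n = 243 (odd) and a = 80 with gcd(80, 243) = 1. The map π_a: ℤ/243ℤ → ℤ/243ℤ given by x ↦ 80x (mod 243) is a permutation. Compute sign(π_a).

Start at x=82: 82 → 242 → 163 → 161 → 1 → 80 → 82 (one orbit).
The orbit structure of x ↦ 80x mod 243: 68 orbits of sizes [6, 6, 6, 6, 6, 6, 6, 6, 6, 6, 6, 6, 6, 6, 6, 6, 6, 6, 6, 6, 6, 6, 6, 6, 6, 6, 6, 2, 2, 2, 2, 2, 2, 2, 2, 2, 2, 2, 2, 2, 2, 2, 2, 2, 2, 2, 2, 2, 2, 2, 2, 2, 2, 2, 2, 2, 2, 2, 2, 2, 2, 2, 2, 2, 2, 2, 2, 1].
Σ(ℓ_i−1) = 243−68 = 175; sign = (−1)^175 = -1.
(80|243)_J = -1 (Zolotarev's lemma cross-check).

-1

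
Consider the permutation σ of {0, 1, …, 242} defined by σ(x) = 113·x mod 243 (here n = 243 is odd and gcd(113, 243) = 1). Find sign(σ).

Start at x=184: 184 → 137 → 172 → 239 → 34 → 197 → 148 → … (one orbit).
6 cycles of lengths [162, 54, 18, 6, 2, 1].
6 cycles on 243: each ℓ→(−1)^(ℓ−1), product (−1)^237 = -1.

-1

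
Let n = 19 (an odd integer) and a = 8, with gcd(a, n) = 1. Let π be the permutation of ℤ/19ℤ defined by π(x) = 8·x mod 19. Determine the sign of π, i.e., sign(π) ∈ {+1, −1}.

-1

Trace 11: π^k(11) = [11, 12, 1, 8, 7, 18] for k=0..5.
Cycle lengths of π_8 on ℤ/19ℤ: [6, 6, 6, 1]; 4 cycles in total.
4 cycles on 19: each ℓ→(−1)^(ℓ−1), product (−1)^15 = -1.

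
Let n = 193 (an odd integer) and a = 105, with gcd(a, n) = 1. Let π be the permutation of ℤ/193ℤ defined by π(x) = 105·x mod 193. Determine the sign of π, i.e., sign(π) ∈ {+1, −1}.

Orbit of 1 under x↦105x: [1, 105, 24, 11, 190, 71, 121]… (length divides ord_193(105)).
π_105 has 4 disjoint cycles with lengths [64, 64, 64, 1] on {0,…,192}.
4 cycles on 193: each ℓ→(−1)^(ℓ−1), product (−1)^189 = -1.
The Jacobi symbol (105|193) = -1 (Zolotarev) agrees.

-1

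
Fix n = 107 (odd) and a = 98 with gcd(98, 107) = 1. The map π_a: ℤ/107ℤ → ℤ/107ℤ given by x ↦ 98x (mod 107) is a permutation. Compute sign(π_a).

-1

Orbit of 106 under x↦98x: [106, 9, 26, 87, 73, 92, 28]… (length divides ord_107(98)).
Decompose π into cycles: lengths [106, 1] (2 cycles, including the fixed point 0).
With 2 cycles on 107 points, sign = (−1)^{107−2} = -1.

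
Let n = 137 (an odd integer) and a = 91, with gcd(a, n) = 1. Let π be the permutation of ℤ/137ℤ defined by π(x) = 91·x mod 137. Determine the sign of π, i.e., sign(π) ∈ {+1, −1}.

Orbit of 127 under x↦91x: [127, 49, 75, 112, 54, 119, 6]… (length divides ord_137(91)).
Cycle lengths of π_91 on ℤ/137ℤ: [136, 1]; 2 cycles in total.
sign(π) = (−1)^{n − #cycles} = (−1)^{137−2} = (−1)^135 = -1.

-1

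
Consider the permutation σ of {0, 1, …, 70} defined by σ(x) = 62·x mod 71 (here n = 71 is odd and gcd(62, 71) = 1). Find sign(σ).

Orbit of 33 under x↦62x: [33, 58, 46, 12, 34, 49, 56]… (length divides ord_71(62)).
Cycle type of π: 70 + 1; total 2 cycles.
2 cycles on 71: each ℓ→(−1)^(ℓ−1), product (−1)^69 = -1.
Via Zolotarev, sign(π_{62}) = (62|71) = -1.

-1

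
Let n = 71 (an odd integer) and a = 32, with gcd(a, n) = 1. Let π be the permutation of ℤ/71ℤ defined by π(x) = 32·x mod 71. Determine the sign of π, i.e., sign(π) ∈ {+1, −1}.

Trace 45: π^k(45) = [45, 20, 1, 32, 30, 37, 48] for k=0..6.
Decompose π into cycles: lengths [7, 7, 7, 7, 7, 7, 7, 7, 7, 7, 1] (11 cycles, including the fixed point 0).
71 − 11 = 60 transpositions; sign(π) = (−1)^60 = +1.

+1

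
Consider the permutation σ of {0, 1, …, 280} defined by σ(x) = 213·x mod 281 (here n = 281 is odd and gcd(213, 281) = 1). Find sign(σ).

Orbit of 213 under x↦213x: [213, 128, 7, 86, 53, 49, 40]… (length divides ord_281(213)).
π_213 has 15 disjoint cycles with lengths [20, 20, 20, 20, 20, 20, 20, 20, 20, 20, 20, 20, 20, 20, 1] on {0,…,280}.
n − c = 281 − 15 = 266; sign = (−1)^266 = +1.

+1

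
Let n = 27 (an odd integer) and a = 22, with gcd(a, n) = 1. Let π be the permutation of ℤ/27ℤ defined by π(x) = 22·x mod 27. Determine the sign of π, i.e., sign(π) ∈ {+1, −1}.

+1

Orbit of 22 under x↦22x: [22, 25, 10, 4, 7, 19, 13]… (length divides ord_27(22)).
Cycle lengths of π_22 on ℤ/27ℤ: [9, 9, 3, 3, 1, 1, 1]; 7 cycles in total.
27 − 7 = 20 transpositions; sign(π) = (−1)^20 = +1.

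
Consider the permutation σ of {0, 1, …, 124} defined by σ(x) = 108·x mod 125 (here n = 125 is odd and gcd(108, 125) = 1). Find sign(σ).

-1

Orbit of 64 under x↦108x: [64, 37, 121, 68, 94, 27, 41]… (length divides ord_125(108)).
π_108 has 4 disjoint cycles with lengths [100, 20, 4, 1] on {0,…,124}.
sign(π) = (−1)^{n − #cycles} = (−1)^{125−4} = (−1)^121 = -1.
The Jacobi symbol (108|125) = -1 (Zolotarev) agrees.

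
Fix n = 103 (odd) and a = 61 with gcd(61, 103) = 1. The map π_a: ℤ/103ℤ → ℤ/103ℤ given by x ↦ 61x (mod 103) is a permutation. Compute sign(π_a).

+1

Orbit of 61 under x↦61x: [61, 13, 72, 66, 9, 34, 14]… (length divides ord_103(61)).
The orbit structure of x ↦ 61x mod 103: 7 orbits of sizes [17, 17, 17, 17, 17, 17, 1].
sign(π) = (−1)^{n − #cycles} = (−1)^{103−7} = (−1)^96 = +1.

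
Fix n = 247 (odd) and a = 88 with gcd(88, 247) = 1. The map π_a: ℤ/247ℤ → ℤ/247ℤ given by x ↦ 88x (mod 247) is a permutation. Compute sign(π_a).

Start at x=160: 160 → 1 → 88 → 87 → 246 → 159 → 160 (one orbit).
The orbit structure of x ↦ 88x mod 247: 42 orbits of sizes [6, 6, 6, 6, 6, 6, 6, 6, 6, 6, 6, 6, 6, 6, 6, 6, 6, 6, 6, 6, 6, 6, 6, 6, 6, 6, 6, 6, 6, 6, 6, 6, 6, 6, 6, 6, 6, 6, 6, 6, 6, 1].
n − c = 247 − 42 = 205; sign = (−1)^205 = -1.
Check: (88/247) = -1 by Zolotarev.

-1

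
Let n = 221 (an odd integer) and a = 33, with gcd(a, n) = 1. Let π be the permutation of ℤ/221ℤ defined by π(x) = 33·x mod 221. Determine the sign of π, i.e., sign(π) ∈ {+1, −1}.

Orbit of 84 under x↦33x: [84, 120, 203, 69, 67, 1, 33]… (length divides ord_221(33)).
The orbit structure of x ↦ 33x mod 221: 26 orbits of sizes [12, 12, 12, 12, 12, 12, 12, 12, 12, 12, 12, 12, 12, 12, 12, 12, 12, 2, 2, 2, 2, 2, 2, 2, 2, 1].
n − c = 221 − 26 = 195; sign = (−1)^195 = -1.

-1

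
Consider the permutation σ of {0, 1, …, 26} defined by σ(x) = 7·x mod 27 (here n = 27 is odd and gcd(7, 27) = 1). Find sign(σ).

+1

Trace 13: π^k(13) = [13, 10, 16, 4, 1, 7, 22] for k=0..6.
7 cycles of lengths [9, 9, 3, 3, 1, 1, 1].
With 7 cycles on 27 points, sign = (−1)^{27−7} = +1.
(7|27)_J = +1 (Zolotarev's lemma cross-check).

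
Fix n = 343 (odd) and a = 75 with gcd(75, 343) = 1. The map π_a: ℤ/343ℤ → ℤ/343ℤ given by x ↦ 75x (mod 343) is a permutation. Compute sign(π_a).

Trace 220: π^k(220) = [220, 36, 299, 130, 146, 317, 108] for k=0..6.
Cycle type of π: 294 + 42 + 6 + 1; total 4 cycles.
With 4 cycles on 343 points, sign = (−1)^{343−4} = -1.

-1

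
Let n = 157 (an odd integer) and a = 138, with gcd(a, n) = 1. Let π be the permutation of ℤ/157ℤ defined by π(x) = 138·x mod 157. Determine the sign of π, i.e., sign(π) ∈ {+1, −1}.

+1

Start at x=144: 144 → 90 → 17 → 148 → 14 → 48 → 30 → … (one orbit).
π_138 has 3 disjoint cycles with lengths [78, 78, 1] on {0,…,156}.
n − c = 157 − 3 = 154; sign = (−1)^154 = +1.
Check: (138/157) = +1 by Zolotarev.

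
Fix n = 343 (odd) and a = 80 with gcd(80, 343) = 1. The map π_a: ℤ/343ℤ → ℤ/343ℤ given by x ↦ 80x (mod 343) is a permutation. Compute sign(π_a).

Start at x=313: 313 → 1 → 80 → 226 → 244 → 312 → 264 → … (one orbit).
16 cycles of lengths [42, 42, 42, 42, 42, 42, 42, 6, 6, 6, 6, 6, 6, 6, 6, 1].
n − c = 343 − 16 = 327; sign = (−1)^327 = -1.
Via Zolotarev, sign(π_{80}) = (80|343) = -1.

-1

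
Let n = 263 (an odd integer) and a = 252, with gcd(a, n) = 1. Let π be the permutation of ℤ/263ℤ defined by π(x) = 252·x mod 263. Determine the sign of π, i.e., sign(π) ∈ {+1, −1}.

Orbit of 247 under x↦252x: [247, 176, 168, 256, 77, 205, 112]… (length divides ord_263(252)).
Cycle type of π: 262 + 1; total 2 cycles.
sign(π) = (−1)^{n − #cycles} = (−1)^{263−2} = (−1)^261 = -1.
Via Zolotarev, sign(π_{252}) = (252|263) = -1.

-1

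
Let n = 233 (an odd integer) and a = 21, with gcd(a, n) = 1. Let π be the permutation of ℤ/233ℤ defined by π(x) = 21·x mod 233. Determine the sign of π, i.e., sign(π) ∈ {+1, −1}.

-1

Orbit of 184 under x↦21x: [184, 136, 60, 95, 131, 188, 220]… (length divides ord_233(21)).
Cycle lengths of π_21 on ℤ/233ℤ: [232, 1]; 2 cycles in total.
2 cycles on 233: each ℓ→(−1)^(ℓ−1), product (−1)^231 = -1.
Via Zolotarev, sign(π_{21}) = (21|233) = -1.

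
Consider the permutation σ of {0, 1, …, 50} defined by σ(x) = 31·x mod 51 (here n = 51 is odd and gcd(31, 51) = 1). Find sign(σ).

Start at x=19: 19 → 28 → 1 → 31 → 43 → 7 → 13 → … (one orbit).
The orbit structure of x ↦ 31x mod 51: 6 orbits of sizes [16, 16, 16, 1, 1, 1].
With 6 cycles on 51 points, sign = (−1)^{51−6} = -1.
The Jacobi symbol (31|51) = -1 (Zolotarev) agrees.

-1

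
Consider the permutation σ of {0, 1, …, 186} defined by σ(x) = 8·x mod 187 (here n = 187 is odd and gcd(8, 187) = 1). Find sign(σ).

-1

Start at x=43: 43 → 157 → 134 → 137 → 161 → 166 → 19 → … (one orbit).
The orbit structure of x ↦ 8x mod 187: 8 orbits of sizes [40, 40, 40, 40, 10, 8, 8, 1].
With 8 cycles on 187 points, sign = (−1)^{187−8} = -1.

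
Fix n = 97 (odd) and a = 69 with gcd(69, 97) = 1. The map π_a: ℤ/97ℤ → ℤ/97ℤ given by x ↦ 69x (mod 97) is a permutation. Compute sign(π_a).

Start at x=67: 67 → 64 → 51 → 27 → 20 → 22 → 63 → … (one orbit).
π_69 has 4 disjoint cycles with lengths [32, 32, 32, 1] on {0,…,96}.
Σ(ℓ_i−1) = 97−4 = 93; sign = (−1)^93 = -1.

-1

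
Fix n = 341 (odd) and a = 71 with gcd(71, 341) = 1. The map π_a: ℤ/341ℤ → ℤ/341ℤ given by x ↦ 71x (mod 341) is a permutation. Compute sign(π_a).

Start at x=235: 235 → 317 → 1 → 71 → 267 → 202 → 20 → … (one orbit).
Cycle type of π: 15×22 + 5×2 + 1; total 25 cycles.
25 cycles on 341: each ℓ→(−1)^(ℓ−1), product (−1)^316 = +1.

+1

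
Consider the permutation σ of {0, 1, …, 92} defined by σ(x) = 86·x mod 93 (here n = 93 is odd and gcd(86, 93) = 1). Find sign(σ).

+1

Orbit of 89 under x↦86x: [89, 28, 83, 70, 68, 82, 77]… (length divides ord_93(86)).
Cycle type of π: 30×3 + 2 + 1; total 5 cycles.
sign(π) = (−1)^{n − #cycles} = (−1)^{93−5} = (−1)^88 = +1.
Zolotarev: (86|93) = +1, matching the cycle-count sign.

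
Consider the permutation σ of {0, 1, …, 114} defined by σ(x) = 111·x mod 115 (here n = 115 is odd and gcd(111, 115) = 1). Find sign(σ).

-1

Trace 86: π^k(86) = [86, 1, 111, 16, 51, 26, 11] for k=0..6.
The orbit structure of x ↦ 111x mod 115: 10 orbits of sizes [22, 22, 22, 22, 22, 1, 1, 1, 1, 1].
sign(π) = (−1)^{n − #cycles} = (−1)^{115−10} = (−1)^105 = -1.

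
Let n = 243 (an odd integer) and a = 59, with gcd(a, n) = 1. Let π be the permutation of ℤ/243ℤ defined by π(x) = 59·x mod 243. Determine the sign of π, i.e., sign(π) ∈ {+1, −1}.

Trace 200: π^k(200) = [200, 136, 5, 52, 152, 220, 101] for k=0..6.
6 cycles of lengths [162, 54, 18, 6, 2, 1].
6 cycles on 243: each ℓ→(−1)^(ℓ−1), product (−1)^237 = -1.
(59|243)_J = -1 (Zolotarev's lemma cross-check).

-1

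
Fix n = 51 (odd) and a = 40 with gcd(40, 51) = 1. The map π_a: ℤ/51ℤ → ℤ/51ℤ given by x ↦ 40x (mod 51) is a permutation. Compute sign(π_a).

Orbit of 22 under x↦40x: [22, 13, 10, 43, 37, 1, 40]… (length divides ord_51(40)).
π_40 has 6 disjoint cycles with lengths [16, 16, 16, 1, 1, 1] on {0,…,50}.
sign(π) = (−1)^{n − #cycles} = (−1)^{51−6} = (−1)^45 = -1.
The Jacobi symbol (40|51) = -1 (Zolotarev) agrees.

-1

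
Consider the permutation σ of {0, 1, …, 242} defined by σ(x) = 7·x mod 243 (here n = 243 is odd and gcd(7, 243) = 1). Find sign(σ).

Orbit of 193 under x↦7x: [193, 136, 223, 103, 235, 187, 94]… (length divides ord_243(7)).
π_7 has 11 disjoint cycles with lengths [81, 81, 27, 27, 9, 9, 3, 3, 1, 1, 1] on {0,…,242}.
243 − 11 = 232 transpositions; sign(π) = (−1)^232 = +1.
Check: (7/243) = +1 by Zolotarev.

+1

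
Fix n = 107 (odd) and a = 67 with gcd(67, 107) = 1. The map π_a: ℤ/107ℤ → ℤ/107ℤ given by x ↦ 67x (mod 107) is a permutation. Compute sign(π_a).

Trace 71: π^k(71) = [71, 49, 73, 76, 63, 48, 6] for k=0..6.
The orbit structure of x ↦ 67x mod 107: 2 orbits of sizes [106, 1].
107 − 2 = 105 transpositions; sign(π) = (−1)^105 = -1.

-1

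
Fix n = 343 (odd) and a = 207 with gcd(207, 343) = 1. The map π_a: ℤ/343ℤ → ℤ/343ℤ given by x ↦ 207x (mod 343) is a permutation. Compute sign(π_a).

+1

Trace 128: π^k(128) = [128, 85, 102, 191, 92, 179, 9] for k=0..6.
7 cycles of lengths [147, 147, 21, 21, 3, 3, 1].
With 7 cycles on 343 points, sign = (−1)^{343−7} = +1.
Zolotarev: (207|343) = +1, matching the cycle-count sign.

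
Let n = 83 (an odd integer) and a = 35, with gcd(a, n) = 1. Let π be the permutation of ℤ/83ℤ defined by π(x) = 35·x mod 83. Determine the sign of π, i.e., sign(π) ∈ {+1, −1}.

-1

Orbit of 39 under x↦35x: [39, 37, 50, 7, 79, 26, 80]… (length divides ord_83(35)).
The orbit structure of x ↦ 35x mod 83: 2 orbits of sizes [82, 1].
83 − 2 = 81 transpositions; sign(π) = (−1)^81 = -1.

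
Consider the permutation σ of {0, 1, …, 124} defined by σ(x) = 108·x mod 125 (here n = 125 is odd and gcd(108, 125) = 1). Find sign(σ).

Start at x=119: 119 → 102 → 16 → 103 → 124 → 17 → 86 → … (one orbit).
Cycle lengths of π_108 on ℤ/125ℤ: [100, 20, 4, 1]; 4 cycles in total.
With 4 cycles on 125 points, sign = (−1)^{125−4} = -1.
Zolotarev: (108|125) = -1, matching the cycle-count sign.

-1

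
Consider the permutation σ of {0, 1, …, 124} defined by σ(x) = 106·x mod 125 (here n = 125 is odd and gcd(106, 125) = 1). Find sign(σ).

Start at x=91: 91 → 21 → 101 → 81 → 86 → 116 → 46 → … (one orbit).
The orbit structure of x ↦ 106x mod 125: 13 orbits of sizes [25, 25, 25, 25, 5, 5, 5, 5, 1, 1, 1, 1, 1].
With 13 cycles on 125 points, sign = (−1)^{125−13} = +1.
Zolotarev: (106|125) = +1, matching the cycle-count sign.

+1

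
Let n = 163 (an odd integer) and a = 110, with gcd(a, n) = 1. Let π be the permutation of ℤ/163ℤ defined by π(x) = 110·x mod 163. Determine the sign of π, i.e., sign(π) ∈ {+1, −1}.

Trace 105: π^k(105) = [105, 140, 78, 104, 30, 40, 162] for k=0..6.
π_110 has 10 disjoint cycles with lengths [18, 18, 18, 18, 18, 18, 18, 18, 18, 1] on {0,…,162}.
10 cycles on 163: each ℓ→(−1)^(ℓ−1), product (−1)^153 = -1.
(110|163)_J = -1 (Zolotarev's lemma cross-check).

-1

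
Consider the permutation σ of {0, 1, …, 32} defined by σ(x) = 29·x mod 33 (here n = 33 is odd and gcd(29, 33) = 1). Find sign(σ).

+1

Orbit of 25 under x↦29x: [25, 32, 4, 17, 31, 8, 1]… (length divides ord_33(29)).
The orbit structure of x ↦ 29x mod 33: 5 orbits of sizes [10, 10, 10, 2, 1].
5 cycles on 33: each ℓ→(−1)^(ℓ−1), product (−1)^28 = +1.
Zolotarev: (29|33) = +1, matching the cycle-count sign.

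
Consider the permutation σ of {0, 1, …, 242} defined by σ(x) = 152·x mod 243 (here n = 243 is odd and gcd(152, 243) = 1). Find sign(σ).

-1

Trace 179: π^k(179) = [179, 235, 242, 91, 224, 28, 125] for k=0..6.
Cycle lengths of π_152 on ℤ/243ℤ: [54, 54, 54, 18, 18, 18, 6, 6, 6, 2, 2, 2, 2, 1]; 14 cycles in total.
Σ(ℓ_i−1) = 243−14 = 229; sign = (−1)^229 = -1.
Zolotarev: (152|243) = -1, matching the cycle-count sign.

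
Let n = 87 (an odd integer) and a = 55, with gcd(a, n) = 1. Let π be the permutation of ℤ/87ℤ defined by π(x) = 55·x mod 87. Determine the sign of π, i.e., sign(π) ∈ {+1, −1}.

-1

Start at x=49: 49 → 85 → 64 → 40 → 25 → 70 → 22 → … (one orbit).
6 cycles of lengths [28, 28, 28, 1, 1, 1].
Σ(ℓ_i−1) = 87−6 = 81; sign = (−1)^81 = -1.
Check: (55/87) = -1 by Zolotarev.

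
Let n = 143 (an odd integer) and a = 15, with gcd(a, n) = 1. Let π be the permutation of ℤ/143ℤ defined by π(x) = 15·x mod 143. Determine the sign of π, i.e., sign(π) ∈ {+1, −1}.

-1

Start at x=1: 1 → 15 → 82 → 86 → 3 → 45 → 103 → … (one orbit).
Cycle lengths of π_15 on ℤ/143ℤ: [60, 60, 12, 5, 5, 1]; 6 cycles in total.
6 cycles on 143: each ℓ→(−1)^(ℓ−1), product (−1)^137 = -1.
Check: (15/143) = -1 by Zolotarev.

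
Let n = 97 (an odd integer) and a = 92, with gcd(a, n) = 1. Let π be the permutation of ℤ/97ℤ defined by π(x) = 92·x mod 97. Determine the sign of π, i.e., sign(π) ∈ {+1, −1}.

-1

Start at x=8: 8 → 57 → 6 → 67 → 53 → 26 → 64 → … (one orbit).
Cycle lengths of π_92 on ℤ/97ℤ: [96, 1]; 2 cycles in total.
97 − 2 = 95 transpositions; sign(π) = (−1)^95 = -1.
Via Zolotarev, sign(π_{92}) = (92|97) = -1.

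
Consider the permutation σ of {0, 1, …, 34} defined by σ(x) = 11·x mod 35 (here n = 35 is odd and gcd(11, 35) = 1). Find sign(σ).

+1

Start at x=1: 1 → 11 → 16 → 1 (one orbit).
15 cycles of lengths [3, 3, 3, 3, 3, 3, 3, 3, 3, 3, 1, 1, 1, 1, 1].
35 − 15 = 20 transpositions; sign(π) = (−1)^20 = +1.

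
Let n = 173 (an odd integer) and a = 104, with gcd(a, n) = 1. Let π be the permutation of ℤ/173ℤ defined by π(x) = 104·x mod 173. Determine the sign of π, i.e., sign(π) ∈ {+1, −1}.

Trace 70: π^k(70) = [70, 14, 72, 49, 79, 85, 17] for k=0..6.
The orbit structure of x ↦ 104x mod 173: 2 orbits of sizes [172, 1].
173 − 2 = 171 transpositions; sign(π) = (−1)^171 = -1.

-1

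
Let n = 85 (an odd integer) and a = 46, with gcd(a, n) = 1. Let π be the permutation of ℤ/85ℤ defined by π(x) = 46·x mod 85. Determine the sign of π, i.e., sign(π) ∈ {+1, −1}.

Start at x=76: 76 → 11 → 81 → 71 → 36 → 41 → 16 → … (one orbit).
Cycle lengths of π_46 on ℤ/85ℤ: [16, 16, 16, 16, 16, 1, 1, 1, 1, 1]; 10 cycles in total.
n − c = 85 − 10 = 75; sign = (−1)^75 = -1.
Zolotarev: (46|85) = -1, matching the cycle-count sign.

-1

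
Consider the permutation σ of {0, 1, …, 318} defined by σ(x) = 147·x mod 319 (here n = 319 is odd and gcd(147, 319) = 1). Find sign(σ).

-1

Trace 246: π^k(246) = [246, 115, 317, 25, 166, 158, 258] for k=0..6.
The orbit structure of x ↦ 147x mod 319: 6 orbits of sizes [140, 140, 28, 5, 5, 1].
319 − 6 = 313 transpositions; sign(π) = (−1)^313 = -1.
Check: (147/319) = -1 by Zolotarev.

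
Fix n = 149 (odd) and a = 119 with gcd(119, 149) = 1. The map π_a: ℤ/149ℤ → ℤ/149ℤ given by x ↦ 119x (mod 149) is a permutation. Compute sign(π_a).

+1

Orbit of 140 under x↦119x: [140, 121, 95, 130, 123, 35, 142]… (length divides ord_149(119)).
π_119 has 3 disjoint cycles with lengths [74, 74, 1] on {0,…,148}.
With 3 cycles on 149 points, sign = (−1)^{149−3} = +1.
Check: (119/149) = +1 by Zolotarev.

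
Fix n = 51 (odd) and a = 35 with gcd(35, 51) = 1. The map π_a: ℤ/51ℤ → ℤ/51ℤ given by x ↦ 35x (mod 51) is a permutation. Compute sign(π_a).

Start at x=1: 1 → 35 → 1 (one orbit).
Cycle lengths of π_35 on ℤ/51ℤ: [2, 2, 2, 2, 2, 2, 2, 2, 2, 2, 2, 2, 2, 2, 2, 2, 2, 1, 1, 1, 1, 1, 1, 1, 1, 1, 1, 1, 1, 1, 1, 1, 1, 1]; 34 cycles in total.
34 cycles on 51: each ℓ→(−1)^(ℓ−1), product (−1)^17 = -1.
Zolotarev: (35|51) = -1, matching the cycle-count sign.

-1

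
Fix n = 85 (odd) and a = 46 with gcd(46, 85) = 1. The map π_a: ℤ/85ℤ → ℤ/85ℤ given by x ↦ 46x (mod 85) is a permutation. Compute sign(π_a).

-1

Orbit of 56 under x↦46x: [56, 26, 6, 21, 31, 66, 61]… (length divides ord_85(46)).
π_46 has 10 disjoint cycles with lengths [16, 16, 16, 16, 16, 1, 1, 1, 1, 1] on {0,…,84}.
Σ(ℓ_i−1) = 85−10 = 75; sign = (−1)^75 = -1.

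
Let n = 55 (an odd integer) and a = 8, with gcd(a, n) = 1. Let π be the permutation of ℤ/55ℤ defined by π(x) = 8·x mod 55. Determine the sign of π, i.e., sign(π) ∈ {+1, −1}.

+1

Orbit of 17 under x↦8x: [17, 26, 43, 14, 2, 16, 18]… (length divides ord_55(8)).
π_8 has 5 disjoint cycles with lengths [20, 20, 10, 4, 1] on {0,…,54}.
Σ(ℓ_i−1) = 55−5 = 50; sign = (−1)^50 = +1.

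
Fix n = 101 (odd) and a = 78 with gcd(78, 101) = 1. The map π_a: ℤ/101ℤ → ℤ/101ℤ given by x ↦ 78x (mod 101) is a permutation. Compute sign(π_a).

Trace 78: π^k(78) = [78, 24, 54, 71, 84, 88, 97] for k=0..6.
5 cycles of lengths [25, 25, 25, 25, 1].
sign(π) = (−1)^{n − #cycles} = (−1)^{101−5} = (−1)^96 = +1.

+1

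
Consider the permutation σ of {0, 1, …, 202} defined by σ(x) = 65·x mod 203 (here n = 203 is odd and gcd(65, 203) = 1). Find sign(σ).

Trace 25: π^k(25) = [25, 1, 65, 165, 169, 23, 74] for k=0..6.
π_65 has 15 disjoint cycles with lengths [21, 21, 21, 21, 21, 21, 21, 21, 7, 7, 7, 7, 3, 3, 1] on {0,…,202}.
n − c = 203 − 15 = 188; sign = (−1)^188 = +1.
Check: (65/203) = +1 by Zolotarev.

+1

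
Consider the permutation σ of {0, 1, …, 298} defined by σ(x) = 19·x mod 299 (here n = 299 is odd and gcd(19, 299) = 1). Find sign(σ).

Orbit of 100 under x↦19x: [100, 106, 220, 293, 185, 226, 108]… (length divides ord_299(19)).
π_19 has 5 disjoint cycles with lengths [132, 132, 22, 12, 1] on {0,…,298}.
sign(π) = (−1)^{n − #cycles} = (−1)^{299−5} = (−1)^294 = +1.
(19|299)_J = +1 (Zolotarev's lemma cross-check).

+1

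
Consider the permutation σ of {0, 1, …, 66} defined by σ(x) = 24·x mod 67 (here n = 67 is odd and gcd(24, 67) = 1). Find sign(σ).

Start at x=59: 59 → 9 → 15 → 25 → 64 → 62 → 14 → … (one orbit).
Cycle lengths of π_24 on ℤ/67ℤ: [11, 11, 11, 11, 11, 11, 1]; 7 cycles in total.
With 7 cycles on 67 points, sign = (−1)^{67−7} = +1.
Via Zolotarev, sign(π_{24}) = (24|67) = +1.

+1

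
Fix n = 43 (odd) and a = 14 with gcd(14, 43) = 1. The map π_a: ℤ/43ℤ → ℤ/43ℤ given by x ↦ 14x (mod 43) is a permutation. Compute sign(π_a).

Orbit of 40 under x↦14x: [40, 1, 14, 24, 35, 17, 23]… (length divides ord_43(14)).
The orbit structure of x ↦ 14x mod 43: 3 orbits of sizes [21, 21, 1].
3 cycles on 43: each ℓ→(−1)^(ℓ−1), product (−1)^40 = +1.
Via Zolotarev, sign(π_{14}) = (14|43) = +1.

+1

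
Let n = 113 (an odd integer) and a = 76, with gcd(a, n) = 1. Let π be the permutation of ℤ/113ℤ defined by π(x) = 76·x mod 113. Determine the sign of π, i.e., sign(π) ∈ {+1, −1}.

Trace 112: π^k(112) = [112, 37, 100, 29, 57, 38, 63] for k=0..6.
Cycle type of π: 112 + 1; total 2 cycles.
With 2 cycles on 113 points, sign = (−1)^{113−2} = -1.
Zolotarev: (76|113) = -1, matching the cycle-count sign.

-1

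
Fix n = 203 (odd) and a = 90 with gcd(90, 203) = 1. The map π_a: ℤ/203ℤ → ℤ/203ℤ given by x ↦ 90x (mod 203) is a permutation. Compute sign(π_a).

+1

Orbit of 169 under x↦90x: [169, 188, 71, 97, 1, 90, 183]… (length divides ord_203(90)).
The orbit structure of x ↦ 90x mod 203: 11 orbits of sizes [28, 28, 28, 28, 28, 28, 28, 2, 2, 2, 1].
sign(π) = (−1)^{n − #cycles} = (−1)^{203−11} = (−1)^192 = +1.
(90|203)_J = +1 (Zolotarev's lemma cross-check).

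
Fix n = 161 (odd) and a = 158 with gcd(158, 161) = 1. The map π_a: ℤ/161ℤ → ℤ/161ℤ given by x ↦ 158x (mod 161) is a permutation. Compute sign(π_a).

-1

Orbit of 44 under x↦158x: [44, 29, 74, 100, 22, 95, 37]… (length divides ord_161(158)).
Cycle type of π: 66×2 + 22 + 3×2 + 1; total 6 cycles.
n − c = 161 − 6 = 155; sign = (−1)^155 = -1.
Zolotarev: (158|161) = -1, matching the cycle-count sign.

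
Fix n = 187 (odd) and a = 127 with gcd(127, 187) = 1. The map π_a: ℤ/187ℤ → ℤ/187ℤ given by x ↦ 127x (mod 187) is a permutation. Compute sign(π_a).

Trace 145: π^k(145) = [145, 89, 83, 69, 161, 64, 87] for k=0..6.
8 cycles of lengths [40, 40, 40, 40, 10, 8, 8, 1].
8 cycles on 187: each ℓ→(−1)^(ℓ−1), product (−1)^179 = -1.

-1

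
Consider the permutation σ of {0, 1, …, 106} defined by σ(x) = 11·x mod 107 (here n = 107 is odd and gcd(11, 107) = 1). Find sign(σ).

Trace 101: π^k(101) = [101, 41, 23, 39, 1, 11, 14] for k=0..6.
Decompose π into cycles: lengths [53, 53, 1] (3 cycles, including the fixed point 0).
n − c = 107 − 3 = 104; sign = (−1)^104 = +1.

+1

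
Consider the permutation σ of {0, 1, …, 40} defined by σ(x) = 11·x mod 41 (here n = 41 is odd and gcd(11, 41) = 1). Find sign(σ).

Trace 17: π^k(17) = [17, 23, 7, 36, 27, 10, 28] for k=0..6.
Cycle type of π: 40 + 1; total 2 cycles.
Σ(ℓ_i−1) = 41−2 = 39; sign = (−1)^39 = -1.
Via Zolotarev, sign(π_{11}) = (11|41) = -1.

-1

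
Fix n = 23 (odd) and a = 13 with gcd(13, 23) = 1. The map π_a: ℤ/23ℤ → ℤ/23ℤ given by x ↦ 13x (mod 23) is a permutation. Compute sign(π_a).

+1

Orbit of 18 under x↦13x: [18, 4, 6, 9, 2, 3, 16]… (length divides ord_23(13)).
The orbit structure of x ↦ 13x mod 23: 3 orbits of sizes [11, 11, 1].
sign(π) = (−1)^{n − #cycles} = (−1)^{23−3} = (−1)^20 = +1.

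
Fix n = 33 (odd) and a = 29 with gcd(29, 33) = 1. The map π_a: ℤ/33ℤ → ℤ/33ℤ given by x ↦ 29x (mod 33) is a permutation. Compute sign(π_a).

Trace 17: π^k(17) = [17, 31, 8, 1, 29, 16, 2] for k=0..6.
Cycle lengths of π_29 on ℤ/33ℤ: [10, 10, 10, 2, 1]; 5 cycles in total.
sign(π) = (−1)^{n − #cycles} = (−1)^{33−5} = (−1)^28 = +1.
The Jacobi symbol (29|33) = +1 (Zolotarev) agrees.

+1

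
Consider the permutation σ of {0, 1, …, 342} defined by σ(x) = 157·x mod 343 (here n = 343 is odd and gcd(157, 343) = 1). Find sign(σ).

-1

Orbit of 83 under x↦157x: [83, 340, 215, 141, 185, 233, 223]… (length divides ord_343(157)).
The orbit structure of x ↦ 157x mod 343: 4 orbits of sizes [294, 42, 6, 1].
4 cycles on 343: each ℓ→(−1)^(ℓ−1), product (−1)^339 = -1.
(157|343)_J = -1 (Zolotarev's lemma cross-check).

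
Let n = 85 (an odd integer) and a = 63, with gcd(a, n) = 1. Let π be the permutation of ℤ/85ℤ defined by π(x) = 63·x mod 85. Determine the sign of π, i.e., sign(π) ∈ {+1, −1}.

+1

Trace 21: π^k(21) = [21, 48, 49, 27, 1, 63, 59] for k=0..6.
7 cycles of lengths [16, 16, 16, 16, 16, 4, 1].
85 − 7 = 78 transpositions; sign(π) = (−1)^78 = +1.
Zolotarev: (63|85) = +1, matching the cycle-count sign.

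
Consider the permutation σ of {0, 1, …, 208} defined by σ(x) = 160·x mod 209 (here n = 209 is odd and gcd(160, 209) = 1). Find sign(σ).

Orbit of 102 under x↦160x: [102, 18, 163, 164, 115, 8, 26]… (length divides ord_209(160)).
11 cycles of lengths [30, 30, 30, 30, 30, 30, 10, 6, 6, 6, 1].
With 11 cycles on 209 points, sign = (−1)^{209−11} = +1.
The Jacobi symbol (160|209) = +1 (Zolotarev) agrees.

+1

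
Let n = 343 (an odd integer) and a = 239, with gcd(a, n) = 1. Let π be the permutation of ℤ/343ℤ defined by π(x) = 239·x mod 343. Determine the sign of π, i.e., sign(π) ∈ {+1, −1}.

Orbit of 267 under x↦239x: [267, 15, 155, 1, 239, 183, 176]… (length divides ord_343(239)).
Cycle type of π: 49×6 + 7×6 + 1×7; total 19 cycles.
Σ(ℓ_i−1) = 343−19 = 324; sign = (−1)^324 = +1.

+1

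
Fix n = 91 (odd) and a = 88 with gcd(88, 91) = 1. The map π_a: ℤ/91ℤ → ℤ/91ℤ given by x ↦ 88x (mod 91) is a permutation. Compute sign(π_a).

Start at x=9: 9 → 64 → 81 → 30 → 1 → 88 → 9 (one orbit).
The orbit structure of x ↦ 88x mod 91: 17 orbits of sizes [6, 6, 6, 6, 6, 6, 6, 6, 6, 6, 6, 6, 6, 6, 3, 3, 1].
Σ(ℓ_i−1) = 91−17 = 74; sign = (−1)^74 = +1.
(88|91)_J = +1 (Zolotarev's lemma cross-check).

+1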